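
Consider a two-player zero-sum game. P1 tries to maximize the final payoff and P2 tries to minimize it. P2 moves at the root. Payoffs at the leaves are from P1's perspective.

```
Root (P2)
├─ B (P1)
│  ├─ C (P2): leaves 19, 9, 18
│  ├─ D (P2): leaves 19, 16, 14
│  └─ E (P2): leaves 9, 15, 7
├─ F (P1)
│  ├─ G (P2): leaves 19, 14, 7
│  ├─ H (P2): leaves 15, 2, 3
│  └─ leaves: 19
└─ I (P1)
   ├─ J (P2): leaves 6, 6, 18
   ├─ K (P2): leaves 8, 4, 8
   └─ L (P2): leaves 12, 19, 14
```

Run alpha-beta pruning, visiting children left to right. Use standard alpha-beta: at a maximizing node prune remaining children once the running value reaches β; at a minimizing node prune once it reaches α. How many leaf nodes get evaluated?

C [α=-∞,β=+∞]: v=9
D [α=9,β=+∞]: v=14
E [α=14,β=+∞]: v=9 after child 1 ≤ α → α-cutoff, skip 2
B [α=-∞,β=+∞]: v=14
G [α=-∞,β=14]: v=7
H [α=7,β=14]: v=2 after child 2 ≤ α → α-cutoff, skip 1
F [α=-∞,β=14]: v=19
J [α=-∞,β=14]: v=6
K [α=6,β=14]: v=4 after child 2 ≤ α → α-cutoff, skip 1
L [α=6,β=14]: v=12
I [α=-∞,β=14]: v=12
Root [α=-∞,β=+∞]: v=12
Leaves evaluated: 21 of 25.

21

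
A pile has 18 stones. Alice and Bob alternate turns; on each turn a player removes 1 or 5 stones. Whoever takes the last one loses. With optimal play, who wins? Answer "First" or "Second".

W/L table (W = player to move can force a win):
i:   0  1  2  3  4  5  6  7  8  9 10 11 12 13 14 15 16 17 18
     W  L  W  L  W  L  W  L  W  L  W  L  W  L  W  L  W  L  W
Position 18 is W, so the first player wins.

First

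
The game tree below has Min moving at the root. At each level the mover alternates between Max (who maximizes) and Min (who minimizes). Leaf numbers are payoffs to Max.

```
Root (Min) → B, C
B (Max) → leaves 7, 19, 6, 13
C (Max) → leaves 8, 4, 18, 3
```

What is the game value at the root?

18

B (Max): max(7, 19, 6, 13) = 19
C (Max): max(8, 4, 18, 3) = 18
Root (Min): min(19, 18) = 18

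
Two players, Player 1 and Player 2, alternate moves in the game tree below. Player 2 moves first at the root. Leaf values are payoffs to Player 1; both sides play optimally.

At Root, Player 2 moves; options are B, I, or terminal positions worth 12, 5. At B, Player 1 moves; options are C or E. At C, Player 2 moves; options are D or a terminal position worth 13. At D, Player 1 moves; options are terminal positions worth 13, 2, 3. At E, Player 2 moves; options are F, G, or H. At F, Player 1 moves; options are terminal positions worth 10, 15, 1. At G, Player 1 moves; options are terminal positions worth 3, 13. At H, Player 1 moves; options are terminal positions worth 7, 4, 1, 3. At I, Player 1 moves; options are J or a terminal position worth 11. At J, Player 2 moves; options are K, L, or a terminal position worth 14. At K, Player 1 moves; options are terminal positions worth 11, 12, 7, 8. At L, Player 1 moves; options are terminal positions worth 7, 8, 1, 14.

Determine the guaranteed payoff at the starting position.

D (Player 1): max(13, 2, 3) = 13
C (Player 2): min(13, 13) = 13
F (Player 1): max(10, 15, 1) = 15
G (Player 1): max(3, 13) = 13
H (Player 1): max(7, 4, 1, 3) = 7
E (Player 2): min(15, 13, 7) = 7
B (Player 1): max(13, 7) = 13
K (Player 1): max(11, 12, 7, 8) = 12
L (Player 1): max(7, 8, 1, 14) = 14
J (Player 2): min(12, 14, 14) = 12
I (Player 1): max(12, 11) = 12
Root (Player 2): min(13, 12, 12, 5) = 5

5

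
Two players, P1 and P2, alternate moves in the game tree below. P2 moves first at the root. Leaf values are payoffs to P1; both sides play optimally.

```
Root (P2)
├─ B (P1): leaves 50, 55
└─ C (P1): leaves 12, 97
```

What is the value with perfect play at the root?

55

B (P1): max(50, 55) = 55
C (P1): max(12, 97) = 97
Root (P2): min(55, 97) = 55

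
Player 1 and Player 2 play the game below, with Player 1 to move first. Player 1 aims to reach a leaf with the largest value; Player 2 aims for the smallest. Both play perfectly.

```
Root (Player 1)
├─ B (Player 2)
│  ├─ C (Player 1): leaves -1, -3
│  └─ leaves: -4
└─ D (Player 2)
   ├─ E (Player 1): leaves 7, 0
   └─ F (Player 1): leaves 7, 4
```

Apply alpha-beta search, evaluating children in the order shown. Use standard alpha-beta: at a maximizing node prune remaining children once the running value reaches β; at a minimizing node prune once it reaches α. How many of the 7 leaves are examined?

6

C [α=-∞,β=+∞]: v=-1
B [α=-∞,β=+∞]: v=-4
E [α=-4,β=+∞]: v=7
F [α=-4,β=7]: v=7 after child 1 ≥ β → β-cutoff, skip 1
D [α=-4,β=+∞]: v=7
Root [α=-∞,β=+∞]: v=7
Leaves evaluated: 6 of 7.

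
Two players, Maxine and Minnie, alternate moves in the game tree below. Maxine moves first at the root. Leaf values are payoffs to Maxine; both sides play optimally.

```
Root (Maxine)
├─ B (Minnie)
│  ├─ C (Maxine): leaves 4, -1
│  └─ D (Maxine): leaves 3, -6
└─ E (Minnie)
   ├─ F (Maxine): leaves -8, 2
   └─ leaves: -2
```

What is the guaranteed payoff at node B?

3

C: max(4, -1) = 4
D: max(3, -6) = 3
B: min(4, 3) = 3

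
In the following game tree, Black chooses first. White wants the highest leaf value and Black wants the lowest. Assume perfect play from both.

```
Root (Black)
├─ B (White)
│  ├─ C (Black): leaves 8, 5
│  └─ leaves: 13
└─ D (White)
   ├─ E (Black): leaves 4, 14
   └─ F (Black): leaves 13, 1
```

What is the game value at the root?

4

C (Black): min(8, 5) = 5
B (White): max(5, 13) = 13
E (Black): min(4, 14) = 4
F (Black): min(13, 1) = 1
D (White): max(4, 1) = 4
Root (Black): min(13, 4) = 4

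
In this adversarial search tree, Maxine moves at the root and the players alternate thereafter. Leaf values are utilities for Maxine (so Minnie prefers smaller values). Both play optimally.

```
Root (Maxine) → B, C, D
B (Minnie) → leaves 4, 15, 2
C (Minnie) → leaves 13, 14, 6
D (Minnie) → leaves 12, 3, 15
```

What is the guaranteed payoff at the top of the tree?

6

B (Minnie): min(4, 15, 2) = 2
C (Minnie): min(13, 14, 6) = 6
D (Minnie): min(12, 3, 15) = 3
Root (Maxine): max(2, 6, 3) = 6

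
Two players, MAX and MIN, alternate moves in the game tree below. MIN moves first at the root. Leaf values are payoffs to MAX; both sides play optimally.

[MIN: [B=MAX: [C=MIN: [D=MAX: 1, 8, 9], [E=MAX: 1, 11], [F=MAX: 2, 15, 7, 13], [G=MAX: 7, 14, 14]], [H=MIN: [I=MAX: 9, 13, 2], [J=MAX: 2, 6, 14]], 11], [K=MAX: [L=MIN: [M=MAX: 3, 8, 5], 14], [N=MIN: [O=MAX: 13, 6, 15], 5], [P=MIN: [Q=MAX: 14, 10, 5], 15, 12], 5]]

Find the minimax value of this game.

12

D (MAX): max(1, 8, 9) = 9
E (MAX): max(1, 11) = 11
F (MAX): max(2, 15, 7, 13) = 15
G (MAX): max(7, 14, 14) = 14
C (MIN): min(9, 11, 15, 14) = 9
I (MAX): max(9, 13, 2) = 13
J (MAX): max(2, 6, 14) = 14
H (MIN): min(13, 14) = 13
B (MAX): max(9, 13, 11) = 13
M (MAX): max(3, 8, 5) = 8
L (MIN): min(8, 14) = 8
O (MAX): max(13, 6, 15) = 15
N (MIN): min(15, 5) = 5
Q (MAX): max(14, 10, 5) = 14
P (MIN): min(14, 15, 12) = 12
K (MAX): max(8, 5, 12, 5) = 12
Root (MIN): min(13, 12) = 12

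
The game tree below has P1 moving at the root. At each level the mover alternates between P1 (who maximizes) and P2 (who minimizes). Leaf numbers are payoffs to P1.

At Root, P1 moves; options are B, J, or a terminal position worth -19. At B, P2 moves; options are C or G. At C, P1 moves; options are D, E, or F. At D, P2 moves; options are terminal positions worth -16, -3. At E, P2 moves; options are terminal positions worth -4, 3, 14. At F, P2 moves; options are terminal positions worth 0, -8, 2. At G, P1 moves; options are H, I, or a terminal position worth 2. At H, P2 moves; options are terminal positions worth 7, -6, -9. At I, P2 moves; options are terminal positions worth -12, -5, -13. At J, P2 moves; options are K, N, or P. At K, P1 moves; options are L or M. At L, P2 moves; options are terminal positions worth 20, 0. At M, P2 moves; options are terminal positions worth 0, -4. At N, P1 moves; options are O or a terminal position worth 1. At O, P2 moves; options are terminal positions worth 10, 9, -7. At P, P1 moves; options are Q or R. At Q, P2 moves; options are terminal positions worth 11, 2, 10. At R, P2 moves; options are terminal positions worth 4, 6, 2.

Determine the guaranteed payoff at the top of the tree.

D (P2): min(-16, -3) = -16
E (P2): min(-4, 3, 14) = -4
F (P2): min(0, -8, 2) = -8
C (P1): max(-16, -4, -8) = -4
H (P2): min(7, -6, -9) = -9
I (P2): min(-12, -5, -13) = -13
G (P1): max(-9, -13, 2) = 2
B (P2): min(-4, 2) = -4
L (P2): min(20, 0) = 0
M (P2): min(0, -4) = -4
K (P1): max(0, -4) = 0
O (P2): min(10, 9, -7) = -7
N (P1): max(-7, 1) = 1
Q (P2): min(11, 2, 10) = 2
R (P2): min(4, 6, 2) = 2
P (P1): max(2, 2) = 2
J (P2): min(0, 1, 2) = 0
Root (P1): max(-4, 0, -19) = 0

0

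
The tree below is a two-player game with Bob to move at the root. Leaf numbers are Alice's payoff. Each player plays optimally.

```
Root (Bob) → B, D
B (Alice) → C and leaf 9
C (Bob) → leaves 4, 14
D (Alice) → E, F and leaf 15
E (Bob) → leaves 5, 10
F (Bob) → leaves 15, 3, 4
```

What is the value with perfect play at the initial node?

9

C (Bob): min(4, 14) = 4
B (Alice): max(4, 9) = 9
E (Bob): min(5, 10) = 5
F (Bob): min(15, 3, 4) = 3
D (Alice): max(5, 3, 15) = 15
Root (Bob): min(9, 15) = 9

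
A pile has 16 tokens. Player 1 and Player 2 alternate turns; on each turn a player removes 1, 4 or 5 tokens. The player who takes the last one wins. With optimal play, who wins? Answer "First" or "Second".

Positions where the player to move wins (W) vs loses (L):
i:   0  1  2  3  4  5  6  7  8  9 10 11 12 13 14 15 16
     L  W  L  W  W  W  W  W  L  W  L  W  W  W  W  W  L
Position 16 is L, so the second player wins.

Second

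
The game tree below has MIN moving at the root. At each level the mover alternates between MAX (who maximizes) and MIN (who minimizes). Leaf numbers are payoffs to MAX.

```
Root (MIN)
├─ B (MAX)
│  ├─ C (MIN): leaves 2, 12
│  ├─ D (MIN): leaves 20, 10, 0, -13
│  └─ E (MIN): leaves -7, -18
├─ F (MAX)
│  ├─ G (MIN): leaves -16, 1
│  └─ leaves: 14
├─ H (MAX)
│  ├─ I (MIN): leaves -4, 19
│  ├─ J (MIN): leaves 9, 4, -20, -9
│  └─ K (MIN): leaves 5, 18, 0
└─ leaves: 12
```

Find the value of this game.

0

C (MIN): min(2, 12) = 2
D (MIN): min(20, 10, 0, -13) = -13
E (MIN): min(-7, -18) = -18
B (MAX): max(2, -13, -18) = 2
G (MIN): min(-16, 1) = -16
F (MAX): max(-16, 14) = 14
I (MIN): min(-4, 19) = -4
J (MIN): min(9, 4, -20, -9) = -20
K (MIN): min(5, 18, 0) = 0
H (MAX): max(-4, -20, 0) = 0
Root (MIN): min(2, 14, 0, 12) = 0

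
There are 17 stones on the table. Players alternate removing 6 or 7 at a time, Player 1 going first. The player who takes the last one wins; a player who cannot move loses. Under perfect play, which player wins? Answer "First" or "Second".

i:   0  1  2  3  4  5  6  7  8  9 10 11 12 13 14 15 16 17
     L  L  L  L  L  L  W  W  W  W  W  W  W  L  L  L  L  L
Position 17 is L, so the second player wins.

Second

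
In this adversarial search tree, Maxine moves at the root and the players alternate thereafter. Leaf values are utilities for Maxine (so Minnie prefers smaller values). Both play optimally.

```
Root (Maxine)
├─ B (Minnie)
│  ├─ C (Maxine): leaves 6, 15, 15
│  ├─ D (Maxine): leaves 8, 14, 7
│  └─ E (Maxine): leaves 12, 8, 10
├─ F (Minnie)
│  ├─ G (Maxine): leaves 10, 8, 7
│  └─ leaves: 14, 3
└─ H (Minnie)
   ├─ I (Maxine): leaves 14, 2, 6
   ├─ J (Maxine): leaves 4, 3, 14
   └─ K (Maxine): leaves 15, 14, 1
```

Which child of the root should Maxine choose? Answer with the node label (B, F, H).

C (Maxine): max(6, 15, 15) = 15
D (Maxine): max(8, 14, 7) = 14
E (Maxine): max(12, 8, 10) = 12
B (Minnie): min(15, 14, 12) = 12
G (Maxine): max(10, 8, 7) = 10
F (Minnie): min(10, 14, 3) = 3
I (Maxine): max(14, 2, 6) = 14
J (Maxine): max(4, 3, 14) = 14
K (Maxine): max(15, 14, 1) = 15
H (Minnie): min(14, 14, 15) = 14
Root (Maxine): max(12, 3, 14) = 14
Maxine picks the child with the highest value: H (value 14).

H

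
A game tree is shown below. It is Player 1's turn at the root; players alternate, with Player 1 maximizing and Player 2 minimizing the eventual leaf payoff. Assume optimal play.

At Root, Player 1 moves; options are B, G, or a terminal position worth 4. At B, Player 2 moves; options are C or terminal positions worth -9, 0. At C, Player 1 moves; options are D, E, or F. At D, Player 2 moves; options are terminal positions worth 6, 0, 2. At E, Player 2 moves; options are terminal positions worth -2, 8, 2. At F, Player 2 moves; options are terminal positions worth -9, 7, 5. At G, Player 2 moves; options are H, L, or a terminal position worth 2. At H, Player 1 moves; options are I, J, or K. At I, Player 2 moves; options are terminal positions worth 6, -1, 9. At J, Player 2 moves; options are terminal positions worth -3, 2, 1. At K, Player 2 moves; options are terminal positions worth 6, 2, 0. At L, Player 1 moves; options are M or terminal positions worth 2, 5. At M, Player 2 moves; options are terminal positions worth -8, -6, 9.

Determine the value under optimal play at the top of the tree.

4

D (Player 2): min(6, 0, 2) = 0
E (Player 2): min(-2, 8, 2) = -2
F (Player 2): min(-9, 7, 5) = -9
C (Player 1): max(0, -2, -9) = 0
B (Player 2): min(0, -9, 0) = -9
I (Player 2): min(6, -1, 9) = -1
J (Player 2): min(-3, 2, 1) = -3
K (Player 2): min(6, 2, 0) = 0
H (Player 1): max(-1, -3, 0) = 0
M (Player 2): min(-8, -6, 9) = -8
L (Player 1): max(-8, 2, 5) = 5
G (Player 2): min(0, 5, 2) = 0
Root (Player 1): max(-9, 0, 4) = 4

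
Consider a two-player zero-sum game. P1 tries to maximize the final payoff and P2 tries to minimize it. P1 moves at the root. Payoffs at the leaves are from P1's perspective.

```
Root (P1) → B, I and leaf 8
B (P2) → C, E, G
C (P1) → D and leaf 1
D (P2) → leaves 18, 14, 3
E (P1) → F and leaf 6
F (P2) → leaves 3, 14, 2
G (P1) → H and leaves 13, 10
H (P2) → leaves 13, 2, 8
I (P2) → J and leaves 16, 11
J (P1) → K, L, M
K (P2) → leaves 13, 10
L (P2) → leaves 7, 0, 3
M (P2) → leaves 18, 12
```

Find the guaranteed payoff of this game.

11

D (P2): min(18, 14, 3) = 3
C (P1): max(3, 1) = 3
F (P2): min(3, 14, 2) = 2
E (P1): max(2, 6) = 6
H (P2): min(13, 2, 8) = 2
G (P1): max(2, 13, 10) = 13
B (P2): min(3, 6, 13) = 3
K (P2): min(13, 10) = 10
L (P2): min(7, 0, 3) = 0
M (P2): min(18, 12) = 12
J (P1): max(10, 0, 12) = 12
I (P2): min(12, 16, 11) = 11
Root (P1): max(3, 11, 8) = 11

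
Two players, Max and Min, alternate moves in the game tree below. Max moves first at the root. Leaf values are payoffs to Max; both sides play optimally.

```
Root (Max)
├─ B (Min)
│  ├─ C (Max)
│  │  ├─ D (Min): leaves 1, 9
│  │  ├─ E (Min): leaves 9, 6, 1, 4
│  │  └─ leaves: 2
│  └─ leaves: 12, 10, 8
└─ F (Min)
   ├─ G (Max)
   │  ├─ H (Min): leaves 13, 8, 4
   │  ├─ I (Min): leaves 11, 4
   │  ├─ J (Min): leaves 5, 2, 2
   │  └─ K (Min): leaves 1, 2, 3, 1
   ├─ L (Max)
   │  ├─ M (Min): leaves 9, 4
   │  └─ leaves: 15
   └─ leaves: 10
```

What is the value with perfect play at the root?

4

D (Min): min(1, 9) = 1
E (Min): min(9, 6, 1, 4) = 1
C (Max): max(1, 1, 2) = 2
B (Min): min(2, 12, 10, 8) = 2
H (Min): min(13, 8, 4) = 4
I (Min): min(11, 4) = 4
J (Min): min(5, 2, 2) = 2
K (Min): min(1, 2, 3, 1) = 1
G (Max): max(4, 4, 2, 1) = 4
M (Min): min(9, 4) = 4
L (Max): max(4, 15) = 15
F (Min): min(4, 15, 10) = 4
Root (Max): max(2, 4) = 4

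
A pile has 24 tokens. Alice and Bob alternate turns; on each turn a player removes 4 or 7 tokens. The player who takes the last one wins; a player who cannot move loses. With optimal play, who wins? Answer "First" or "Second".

Second

Compute winning (W) and losing (L) positions by backward induction:
i:   0  1  2  3  4  5  6  7  8  9 10 11 12 13 14 15 16 17 18 19 20 21 22 23 24
     L  L  L  L  W  W  W  W  W  W  W  L  L  L  L  W  W  W  W  W  W  W  L  L  L
Position 24 is L, so the second player wins.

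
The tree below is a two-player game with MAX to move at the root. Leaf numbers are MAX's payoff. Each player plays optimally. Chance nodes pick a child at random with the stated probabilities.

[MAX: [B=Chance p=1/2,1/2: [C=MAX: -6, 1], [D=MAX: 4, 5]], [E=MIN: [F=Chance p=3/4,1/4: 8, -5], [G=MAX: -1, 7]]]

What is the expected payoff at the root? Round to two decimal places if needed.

4.75

C (MAX): max(-6, 1) = 1
D (MAX): max(4, 5) = 5
B (Chance): 1/2·1 + 1/2·5 = 3
F (Chance): 3/4·8 + 1/4·-5 = 4.75
G (MAX): max(-1, 7) = 7
E (MIN): min(4.75, 7) = 4.75
Root (MAX): max(3, 4.75) = 4.75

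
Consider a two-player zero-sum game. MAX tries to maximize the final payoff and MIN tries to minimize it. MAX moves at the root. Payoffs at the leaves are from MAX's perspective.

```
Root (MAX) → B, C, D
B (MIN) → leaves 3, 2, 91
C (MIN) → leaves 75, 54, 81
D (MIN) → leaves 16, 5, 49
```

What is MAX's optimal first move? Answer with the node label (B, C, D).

B (MIN): min(3, 2, 91) = 2
C (MIN): min(75, 54, 81) = 54
D (MIN): min(16, 5, 49) = 5
Root (MAX): max(2, 54, 5) = 54
MAX picks the child with the highest value: C (value 54).

C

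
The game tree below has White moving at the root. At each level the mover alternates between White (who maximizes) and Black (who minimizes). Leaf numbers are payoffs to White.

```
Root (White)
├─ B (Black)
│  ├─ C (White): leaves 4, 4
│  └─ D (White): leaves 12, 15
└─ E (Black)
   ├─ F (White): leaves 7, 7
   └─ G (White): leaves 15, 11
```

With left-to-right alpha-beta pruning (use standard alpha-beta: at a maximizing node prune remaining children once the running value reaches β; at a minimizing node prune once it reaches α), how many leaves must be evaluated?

6

C [α=-∞,β=+∞]: v=4
D [α=-∞,β=4]: v=12 after child 1 ≥ β → β-cutoff, skip 1
B [α=-∞,β=+∞]: v=4
F [α=4,β=+∞]: v=7
G [α=4,β=7]: v=15 after child 1 ≥ β → β-cutoff, skip 1
E [α=4,β=+∞]: v=7
Root [α=-∞,β=+∞]: v=7
Leaves evaluated: 6 of 8.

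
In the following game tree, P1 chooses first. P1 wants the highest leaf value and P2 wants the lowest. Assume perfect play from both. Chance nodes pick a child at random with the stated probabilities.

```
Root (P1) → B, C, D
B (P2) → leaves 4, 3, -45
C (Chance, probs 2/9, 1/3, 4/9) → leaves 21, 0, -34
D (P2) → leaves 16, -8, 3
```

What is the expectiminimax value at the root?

-8

B (P2): min(4, 3, -45) = -45
C (Chance): 2/9·21 + 1/3·0 + 4/9·-34 = -10.44
D (P2): min(16, -8, 3) = -8
Root (P1): max(-45, -10.44, -8) = -8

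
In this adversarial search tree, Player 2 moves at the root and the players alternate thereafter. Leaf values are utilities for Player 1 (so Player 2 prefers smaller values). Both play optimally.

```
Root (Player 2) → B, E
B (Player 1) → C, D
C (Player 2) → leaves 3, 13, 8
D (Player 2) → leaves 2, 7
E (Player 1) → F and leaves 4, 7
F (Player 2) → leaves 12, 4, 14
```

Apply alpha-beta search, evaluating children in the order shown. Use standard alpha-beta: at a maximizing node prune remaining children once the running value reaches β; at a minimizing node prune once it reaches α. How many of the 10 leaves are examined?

7

C [α=-∞,β=+∞]: v=3
D [α=3,β=+∞]: v=2 after child 1 ≤ α → α-cutoff, skip 1
B [α=-∞,β=+∞]: v=3
F [α=-∞,β=3]: v=4
E [α=-∞,β=3]: v=4 after child 1 ≥ β → β-cutoff, skip 2
Root [α=-∞,β=+∞]: v=3
Leaves evaluated: 7 of 10.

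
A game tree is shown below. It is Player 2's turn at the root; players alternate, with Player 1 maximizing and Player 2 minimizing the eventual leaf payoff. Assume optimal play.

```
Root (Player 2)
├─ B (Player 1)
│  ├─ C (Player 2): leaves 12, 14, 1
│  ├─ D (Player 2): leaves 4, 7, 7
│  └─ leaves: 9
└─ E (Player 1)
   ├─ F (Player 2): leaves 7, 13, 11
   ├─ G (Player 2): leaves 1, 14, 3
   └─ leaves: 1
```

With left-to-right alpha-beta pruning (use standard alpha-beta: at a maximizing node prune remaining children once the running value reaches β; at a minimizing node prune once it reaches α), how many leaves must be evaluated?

12

C [α=-∞,β=+∞]: v=1
D [α=1,β=+∞]: v=4
B [α=-∞,β=+∞]: v=9
F [α=-∞,β=9]: v=7
G [α=7,β=9]: v=1 after child 1 ≤ α → α-cutoff, skip 2
E [α=-∞,β=9]: v=7
Root [α=-∞,β=+∞]: v=7
Leaves evaluated: 12 of 14.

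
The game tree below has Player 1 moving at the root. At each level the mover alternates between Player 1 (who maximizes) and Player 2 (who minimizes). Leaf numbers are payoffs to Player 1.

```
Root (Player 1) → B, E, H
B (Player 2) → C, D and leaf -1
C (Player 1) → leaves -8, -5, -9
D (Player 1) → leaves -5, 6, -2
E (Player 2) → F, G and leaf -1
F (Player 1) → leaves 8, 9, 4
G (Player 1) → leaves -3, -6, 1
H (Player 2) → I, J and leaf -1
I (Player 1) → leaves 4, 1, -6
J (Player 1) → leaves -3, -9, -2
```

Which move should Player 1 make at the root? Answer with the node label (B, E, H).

E

C (Player 1): max(-8, -5, -9) = -5
D (Player 1): max(-5, 6, -2) = 6
B (Player 2): min(-5, 6, -1) = -5
F (Player 1): max(8, 9, 4) = 9
G (Player 1): max(-3, -6, 1) = 1
E (Player 2): min(9, 1, -1) = -1
I (Player 1): max(4, 1, -6) = 4
J (Player 1): max(-3, -9, -2) = -2
H (Player 2): min(4, -2, -1) = -2
Root (Player 1): max(-5, -1, -2) = -1
Player 1 picks the child with the highest value: E (value -1).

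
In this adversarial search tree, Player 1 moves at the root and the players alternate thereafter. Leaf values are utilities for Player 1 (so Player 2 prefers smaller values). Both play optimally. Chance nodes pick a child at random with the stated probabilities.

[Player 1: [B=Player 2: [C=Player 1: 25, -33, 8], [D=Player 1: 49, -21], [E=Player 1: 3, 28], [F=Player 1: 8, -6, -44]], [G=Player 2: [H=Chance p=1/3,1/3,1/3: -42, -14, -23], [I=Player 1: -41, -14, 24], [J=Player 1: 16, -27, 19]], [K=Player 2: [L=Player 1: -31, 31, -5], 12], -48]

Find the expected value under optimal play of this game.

12

C (Player 1): max(25, -33, 8) = 25
D (Player 1): max(49, -21) = 49
E (Player 1): max(3, 28) = 28
F (Player 1): max(8, -6, -44) = 8
B (Player 2): min(25, 49, 28, 8) = 8
H (Chance): 1/3·-42 + 1/3·-14 + 1/3·-23 = -26.33
I (Player 1): max(-41, -14, 24) = 24
J (Player 1): max(16, -27, 19) = 19
G (Player 2): min(-26.33, 24, 19) = -26.33
L (Player 1): max(-31, 31, -5) = 31
K (Player 2): min(31, 12) = 12
Root (Player 1): max(8, -26.33, 12, -48) = 12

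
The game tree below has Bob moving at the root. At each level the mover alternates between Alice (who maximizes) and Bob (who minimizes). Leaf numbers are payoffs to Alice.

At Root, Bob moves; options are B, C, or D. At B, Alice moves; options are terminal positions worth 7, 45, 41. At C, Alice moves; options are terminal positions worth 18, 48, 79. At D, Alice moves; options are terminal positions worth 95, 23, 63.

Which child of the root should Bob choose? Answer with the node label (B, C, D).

B

B (Alice): max(7, 45, 41) = 45
C (Alice): max(18, 48, 79) = 79
D (Alice): max(95, 23, 63) = 95
Root (Bob): min(45, 79, 95) = 45
Bob picks the child with the lowest value: B (value 45).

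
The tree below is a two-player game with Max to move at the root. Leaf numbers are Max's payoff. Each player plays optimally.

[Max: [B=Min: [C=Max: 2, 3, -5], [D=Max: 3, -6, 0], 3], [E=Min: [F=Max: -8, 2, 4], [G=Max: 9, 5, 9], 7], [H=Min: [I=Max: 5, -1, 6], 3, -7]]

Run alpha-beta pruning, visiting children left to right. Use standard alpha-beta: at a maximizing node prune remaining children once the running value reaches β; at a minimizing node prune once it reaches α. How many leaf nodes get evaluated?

C [α=-∞,β=+∞]: v=3
D [α=-∞,β=3]: v=3 after child 1 ≥ β → β-cutoff, skip 2
B [α=-∞,β=+∞]: v=3
F [α=3,β=+∞]: v=4
G [α=3,β=4]: v=9 after child 1 ≥ β → β-cutoff, skip 2
E [α=3,β=+∞]: v=4
I [α=4,β=+∞]: v=6
H [α=4,β=+∞]: v=3 after child 2 ≤ α → α-cutoff, skip 1
Root [α=-∞,β=+∞]: v=4
Leaves evaluated: 14 of 19.

14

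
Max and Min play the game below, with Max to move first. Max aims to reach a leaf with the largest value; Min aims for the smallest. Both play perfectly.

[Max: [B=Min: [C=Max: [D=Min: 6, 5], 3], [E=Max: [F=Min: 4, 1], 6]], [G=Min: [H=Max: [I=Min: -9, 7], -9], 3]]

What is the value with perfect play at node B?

5

D: min(6, 5) = 5
C: max(5, 3) = 5
F: min(4, 1) = 1
E: max(1, 6) = 6
B: min(5, 6) = 5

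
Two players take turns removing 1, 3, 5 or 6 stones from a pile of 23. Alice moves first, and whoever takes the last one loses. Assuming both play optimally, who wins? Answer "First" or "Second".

Compute winning (W) and losing (L) positions by backward induction:
i:   0  1  2  3  4  5  6  7  8  9 10 11 12 13 14 15 16 17 18 19 20 21 22 23
     W  L  W  L  W  L  W  W  W  W  W  W  L  W  L  W  L  W  W  W  W  W  W  L
Position 23 is L, so the second player wins.

Second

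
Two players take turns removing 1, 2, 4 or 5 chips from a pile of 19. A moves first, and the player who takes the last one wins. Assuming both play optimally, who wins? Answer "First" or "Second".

W/L table (W = player to move can force a win):
i:   0  1  2  3  4  5  6  7  8  9 10 11 12 13 14 15 16 17 18 19
     L  W  W  L  W  W  L  W  W  L  W  W  L  W  W  L  W  W  L  W
Position 19 is W, so the first player wins.

First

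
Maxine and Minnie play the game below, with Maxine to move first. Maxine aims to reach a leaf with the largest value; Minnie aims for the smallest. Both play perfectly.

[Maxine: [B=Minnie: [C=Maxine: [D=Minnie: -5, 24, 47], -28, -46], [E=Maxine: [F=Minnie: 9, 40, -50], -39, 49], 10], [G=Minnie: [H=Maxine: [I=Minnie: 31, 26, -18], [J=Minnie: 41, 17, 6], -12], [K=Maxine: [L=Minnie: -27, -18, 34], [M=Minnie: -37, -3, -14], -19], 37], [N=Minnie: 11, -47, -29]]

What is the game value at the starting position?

D (Minnie): min(-5, 24, 47) = -5
C (Maxine): max(-5, -28, -46) = -5
F (Minnie): min(9, 40, -50) = -50
E (Maxine): max(-50, -39, 49) = 49
B (Minnie): min(-5, 49, 10) = -5
I (Minnie): min(31, 26, -18) = -18
J (Minnie): min(41, 17, 6) = 6
H (Maxine): max(-18, 6, -12) = 6
L (Minnie): min(-27, -18, 34) = -27
M (Minnie): min(-37, -3, -14) = -37
K (Maxine): max(-27, -37, -19) = -19
G (Minnie): min(6, -19, 37) = -19
N (Minnie): min(11, -47, -29) = -47
Root (Maxine): max(-5, -19, -47) = -5

-5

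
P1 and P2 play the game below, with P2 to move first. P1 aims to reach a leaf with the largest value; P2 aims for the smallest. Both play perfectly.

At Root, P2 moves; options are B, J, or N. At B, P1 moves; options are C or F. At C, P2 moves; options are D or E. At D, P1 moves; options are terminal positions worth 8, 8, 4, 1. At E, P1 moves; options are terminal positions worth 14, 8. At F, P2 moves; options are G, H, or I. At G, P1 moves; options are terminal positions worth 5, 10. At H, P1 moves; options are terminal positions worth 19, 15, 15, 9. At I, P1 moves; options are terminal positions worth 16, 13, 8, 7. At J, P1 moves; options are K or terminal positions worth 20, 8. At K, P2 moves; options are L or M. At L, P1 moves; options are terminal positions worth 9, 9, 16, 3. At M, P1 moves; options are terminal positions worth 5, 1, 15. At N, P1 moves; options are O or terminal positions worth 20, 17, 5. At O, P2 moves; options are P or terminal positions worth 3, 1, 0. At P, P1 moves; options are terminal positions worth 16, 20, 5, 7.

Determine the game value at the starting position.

10

D (P1): max(8, 8, 4, 1) = 8
E (P1): max(14, 8) = 14
C (P2): min(8, 14) = 8
G (P1): max(5, 10) = 10
H (P1): max(19, 15, 15, 9) = 19
I (P1): max(16, 13, 8, 7) = 16
F (P2): min(10, 19, 16) = 10
B (P1): max(8, 10) = 10
L (P1): max(9, 9, 16, 3) = 16
M (P1): max(5, 1, 15) = 15
K (P2): min(16, 15) = 15
J (P1): max(15, 20, 8) = 20
P (P1): max(16, 20, 5, 7) = 20
O (P2): min(20, 3, 1, 0) = 0
N (P1): max(0, 20, 17, 5) = 20
Root (P2): min(10, 20, 20) = 10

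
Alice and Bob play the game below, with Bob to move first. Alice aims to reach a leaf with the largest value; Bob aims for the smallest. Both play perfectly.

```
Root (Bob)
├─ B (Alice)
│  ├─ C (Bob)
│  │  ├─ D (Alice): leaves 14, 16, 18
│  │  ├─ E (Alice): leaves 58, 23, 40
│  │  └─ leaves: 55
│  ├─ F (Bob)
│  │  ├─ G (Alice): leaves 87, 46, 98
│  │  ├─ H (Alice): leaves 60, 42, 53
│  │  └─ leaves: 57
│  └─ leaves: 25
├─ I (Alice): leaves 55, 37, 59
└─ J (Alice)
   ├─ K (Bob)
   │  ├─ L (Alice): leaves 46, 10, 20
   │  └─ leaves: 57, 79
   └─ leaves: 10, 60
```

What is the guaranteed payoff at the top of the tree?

57

D (Alice): max(14, 16, 18) = 18
E (Alice): max(58, 23, 40) = 58
C (Bob): min(18, 58, 55) = 18
G (Alice): max(87, 46, 98) = 98
H (Alice): max(60, 42, 53) = 60
F (Bob): min(98, 60, 57) = 57
B (Alice): max(18, 57, 25) = 57
I (Alice): max(55, 37, 59) = 59
L (Alice): max(46, 10, 20) = 46
K (Bob): min(46, 57, 79) = 46
J (Alice): max(46, 10, 60) = 60
Root (Bob): min(57, 59, 60) = 57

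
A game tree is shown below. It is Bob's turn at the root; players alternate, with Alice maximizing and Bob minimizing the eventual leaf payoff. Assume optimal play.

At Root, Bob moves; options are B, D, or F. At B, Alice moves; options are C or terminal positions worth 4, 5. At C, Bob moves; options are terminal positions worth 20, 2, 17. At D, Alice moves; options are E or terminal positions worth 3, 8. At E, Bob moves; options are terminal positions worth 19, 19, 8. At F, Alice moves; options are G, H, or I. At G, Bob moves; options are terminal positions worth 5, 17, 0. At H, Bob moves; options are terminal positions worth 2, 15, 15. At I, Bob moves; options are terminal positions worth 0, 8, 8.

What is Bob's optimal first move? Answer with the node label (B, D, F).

F

C (Bob): min(20, 2, 17) = 2
B (Alice): max(2, 4, 5) = 5
E (Bob): min(19, 19, 8) = 8
D (Alice): max(8, 3, 8) = 8
G (Bob): min(5, 17, 0) = 0
H (Bob): min(2, 15, 15) = 2
I (Bob): min(0, 8, 8) = 0
F (Alice): max(0, 2, 0) = 2
Root (Bob): min(5, 8, 2) = 2
Bob picks the child with the lowest value: F (value 2).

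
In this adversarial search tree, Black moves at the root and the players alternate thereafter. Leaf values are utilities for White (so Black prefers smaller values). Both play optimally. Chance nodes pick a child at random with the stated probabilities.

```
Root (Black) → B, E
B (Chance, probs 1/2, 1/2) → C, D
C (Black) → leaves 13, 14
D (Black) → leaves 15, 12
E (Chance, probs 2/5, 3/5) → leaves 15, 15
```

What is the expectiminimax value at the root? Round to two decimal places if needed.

12.5

C (Black): min(13, 14) = 13
D (Black): min(15, 12) = 12
B (Chance): 1/2·13 + 1/2·12 = 12.5
E (Chance): 2/5·15 + 3/5·15 = 15
Root (Black): min(12.5, 15) = 12.5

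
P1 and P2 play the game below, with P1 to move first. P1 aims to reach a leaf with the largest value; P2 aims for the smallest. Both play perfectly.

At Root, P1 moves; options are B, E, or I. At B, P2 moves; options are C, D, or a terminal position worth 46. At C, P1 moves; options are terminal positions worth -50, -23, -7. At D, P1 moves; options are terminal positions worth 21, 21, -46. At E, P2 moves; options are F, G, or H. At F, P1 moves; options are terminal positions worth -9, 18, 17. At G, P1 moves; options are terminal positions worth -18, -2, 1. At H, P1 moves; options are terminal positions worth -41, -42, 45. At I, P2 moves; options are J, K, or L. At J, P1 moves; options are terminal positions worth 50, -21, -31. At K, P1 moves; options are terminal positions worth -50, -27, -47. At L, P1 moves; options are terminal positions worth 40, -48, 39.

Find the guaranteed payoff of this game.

1

C (P1): max(-50, -23, -7) = -7
D (P1): max(21, 21, -46) = 21
B (P2): min(-7, 21, 46) = -7
F (P1): max(-9, 18, 17) = 18
G (P1): max(-18, -2, 1) = 1
H (P1): max(-41, -42, 45) = 45
E (P2): min(18, 1, 45) = 1
J (P1): max(50, -21, -31) = 50
K (P1): max(-50, -27, -47) = -27
L (P1): max(40, -48, 39) = 40
I (P2): min(50, -27, 40) = -27
Root (P1): max(-7, 1, -27) = 1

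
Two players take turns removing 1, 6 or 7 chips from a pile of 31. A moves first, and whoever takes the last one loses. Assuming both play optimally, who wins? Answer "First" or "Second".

First

i:   0  1  2  3  4  5  6  7  8  9 10 11 12 13 14 15 16 17 18 19 20 21 22 23 24 25 26 27 28 29 30 31
     W  L  W  L  W  L  W  W  W  W  W  W  W  L  W  L  W  L  W  W  W  W  W  W  W  L  W  L  W  L  W  W
Position 31 is W, so the first player wins.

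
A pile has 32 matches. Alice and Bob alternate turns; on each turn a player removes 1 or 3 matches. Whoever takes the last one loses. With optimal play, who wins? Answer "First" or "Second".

First

Mark each pile size as W (mover wins) or L (mover loses):
i:   0  1  2  3  4  5  6  7  8  9 10 11 12 13 14 15 16 17 18 19 20 21 22 23 24 25 26 27 28 29 30 31 32
     W  L  W  L  W  L  W  L  W  L  W  L  W  L  W  L  W  L  W  L  W  L  W  L  W  L  W  L  W  L  W  L  W
Position 32 is W, so the first player wins.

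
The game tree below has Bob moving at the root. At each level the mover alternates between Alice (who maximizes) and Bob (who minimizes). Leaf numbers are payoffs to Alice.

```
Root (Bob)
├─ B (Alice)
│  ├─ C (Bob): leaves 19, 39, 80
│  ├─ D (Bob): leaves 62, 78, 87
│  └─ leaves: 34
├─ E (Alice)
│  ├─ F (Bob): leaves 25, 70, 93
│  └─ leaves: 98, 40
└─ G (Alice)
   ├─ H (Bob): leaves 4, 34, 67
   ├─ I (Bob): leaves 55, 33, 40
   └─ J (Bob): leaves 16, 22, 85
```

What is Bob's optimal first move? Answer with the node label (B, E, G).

G

C (Bob): min(19, 39, 80) = 19
D (Bob): min(62, 78, 87) = 62
B (Alice): max(19, 62, 34) = 62
F (Bob): min(25, 70, 93) = 25
E (Alice): max(25, 98, 40) = 98
H (Bob): min(4, 34, 67) = 4
I (Bob): min(55, 33, 40) = 33
J (Bob): min(16, 22, 85) = 16
G (Alice): max(4, 33, 16) = 33
Root (Bob): min(62, 98, 33) = 33
Bob picks the child with the lowest value: G (value 33).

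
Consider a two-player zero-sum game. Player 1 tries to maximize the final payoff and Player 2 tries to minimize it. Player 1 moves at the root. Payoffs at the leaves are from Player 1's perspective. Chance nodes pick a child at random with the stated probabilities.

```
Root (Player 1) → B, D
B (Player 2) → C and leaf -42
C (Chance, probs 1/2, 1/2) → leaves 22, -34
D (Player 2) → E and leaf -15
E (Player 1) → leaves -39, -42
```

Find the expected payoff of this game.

C (Chance): 1/2·22 + 1/2·-34 = -6
B (Player 2): min(-6, -42) = -42
E (Player 1): max(-39, -42) = -39
D (Player 2): min(-39, -15) = -39
Root (Player 1): max(-42, -39) = -39

-39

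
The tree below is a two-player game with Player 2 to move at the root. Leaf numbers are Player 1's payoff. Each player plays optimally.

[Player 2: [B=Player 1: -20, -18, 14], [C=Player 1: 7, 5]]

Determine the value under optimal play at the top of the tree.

7

B (Player 1): max(-20, -18, 14) = 14
C (Player 1): max(7, 5) = 7
Root (Player 2): min(14, 7) = 7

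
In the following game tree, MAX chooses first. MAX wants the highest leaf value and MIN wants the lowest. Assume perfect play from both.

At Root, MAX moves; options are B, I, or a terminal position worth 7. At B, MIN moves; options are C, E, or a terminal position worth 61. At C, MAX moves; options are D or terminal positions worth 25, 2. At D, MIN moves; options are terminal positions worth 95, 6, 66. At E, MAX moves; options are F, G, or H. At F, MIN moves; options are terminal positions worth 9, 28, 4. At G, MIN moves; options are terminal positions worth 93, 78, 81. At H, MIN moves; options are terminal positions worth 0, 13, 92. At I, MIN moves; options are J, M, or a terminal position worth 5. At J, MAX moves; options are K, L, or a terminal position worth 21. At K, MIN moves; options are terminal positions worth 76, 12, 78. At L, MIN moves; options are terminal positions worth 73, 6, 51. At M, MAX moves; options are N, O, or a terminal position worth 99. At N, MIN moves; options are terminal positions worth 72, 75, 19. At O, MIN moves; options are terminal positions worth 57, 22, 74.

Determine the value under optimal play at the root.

25

D (MIN): min(95, 6, 66) = 6
C (MAX): max(6, 25, 2) = 25
F (MIN): min(9, 28, 4) = 4
G (MIN): min(93, 78, 81) = 78
H (MIN): min(0, 13, 92) = 0
E (MAX): max(4, 78, 0) = 78
B (MIN): min(25, 78, 61) = 25
K (MIN): min(76, 12, 78) = 12
L (MIN): min(73, 6, 51) = 6
J (MAX): max(12, 6, 21) = 21
N (MIN): min(72, 75, 19) = 19
O (MIN): min(57, 22, 74) = 22
M (MAX): max(19, 22, 99) = 99
I (MIN): min(21, 99, 5) = 5
Root (MAX): max(25, 5, 7) = 25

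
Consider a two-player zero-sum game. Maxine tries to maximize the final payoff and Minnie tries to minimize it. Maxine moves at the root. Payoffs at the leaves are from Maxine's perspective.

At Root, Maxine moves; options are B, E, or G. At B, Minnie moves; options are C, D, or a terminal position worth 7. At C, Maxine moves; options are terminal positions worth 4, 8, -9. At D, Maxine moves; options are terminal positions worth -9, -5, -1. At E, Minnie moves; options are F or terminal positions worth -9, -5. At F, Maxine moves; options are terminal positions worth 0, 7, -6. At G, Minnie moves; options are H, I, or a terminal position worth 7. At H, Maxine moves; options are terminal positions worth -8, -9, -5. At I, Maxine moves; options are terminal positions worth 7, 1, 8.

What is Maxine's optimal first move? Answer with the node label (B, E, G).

C (Maxine): max(4, 8, -9) = 8
D (Maxine): max(-9, -5, -1) = -1
B (Minnie): min(8, -1, 7) = -1
F (Maxine): max(0, 7, -6) = 7
E (Minnie): min(7, -9, -5) = -9
H (Maxine): max(-8, -9, -5) = -5
I (Maxine): max(7, 1, 8) = 8
G (Minnie): min(-5, 8, 7) = -5
Root (Maxine): max(-1, -9, -5) = -1
Maxine picks the child with the highest value: B (value -1).

B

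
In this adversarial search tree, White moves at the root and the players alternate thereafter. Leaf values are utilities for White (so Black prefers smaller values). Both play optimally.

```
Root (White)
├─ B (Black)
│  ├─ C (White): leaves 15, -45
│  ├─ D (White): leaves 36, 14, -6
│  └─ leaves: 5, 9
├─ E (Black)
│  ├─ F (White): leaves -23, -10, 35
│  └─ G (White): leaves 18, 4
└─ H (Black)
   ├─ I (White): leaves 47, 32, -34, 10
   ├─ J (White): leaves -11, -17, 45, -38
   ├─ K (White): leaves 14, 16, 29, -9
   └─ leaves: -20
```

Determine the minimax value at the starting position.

18

C (White): max(15, -45) = 15
D (White): max(36, 14, -6) = 36
B (Black): min(15, 36, 5, 9) = 5
F (White): max(-23, -10, 35) = 35
G (White): max(18, 4) = 18
E (Black): min(35, 18) = 18
I (White): max(47, 32, -34, 10) = 47
J (White): max(-11, -17, 45, -38) = 45
K (White): max(14, 16, 29, -9) = 29
H (Black): min(47, 45, 29, -20) = -20
Root (White): max(5, 18, -20) = 18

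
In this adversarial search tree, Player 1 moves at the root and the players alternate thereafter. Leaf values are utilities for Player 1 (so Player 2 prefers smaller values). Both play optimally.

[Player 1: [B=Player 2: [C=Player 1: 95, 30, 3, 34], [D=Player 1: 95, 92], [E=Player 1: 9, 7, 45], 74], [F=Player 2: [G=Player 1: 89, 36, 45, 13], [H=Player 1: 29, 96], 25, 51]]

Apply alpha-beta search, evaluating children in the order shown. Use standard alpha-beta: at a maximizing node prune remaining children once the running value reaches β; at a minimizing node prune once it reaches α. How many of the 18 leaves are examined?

C [α=-∞,β=+∞]: v=95
D [α=-∞,β=95]: v=95 after child 1 ≥ β → β-cutoff, skip 1
E [α=-∞,β=95]: v=45
B [α=-∞,β=+∞]: v=45
G [α=45,β=+∞]: v=89
H [α=45,β=89]: v=96
F [α=45,β=+∞]: v=25 after child 3 ≤ α → α-cutoff, skip 1
Root [α=-∞,β=+∞]: v=45
Leaves evaluated: 16 of 18.

16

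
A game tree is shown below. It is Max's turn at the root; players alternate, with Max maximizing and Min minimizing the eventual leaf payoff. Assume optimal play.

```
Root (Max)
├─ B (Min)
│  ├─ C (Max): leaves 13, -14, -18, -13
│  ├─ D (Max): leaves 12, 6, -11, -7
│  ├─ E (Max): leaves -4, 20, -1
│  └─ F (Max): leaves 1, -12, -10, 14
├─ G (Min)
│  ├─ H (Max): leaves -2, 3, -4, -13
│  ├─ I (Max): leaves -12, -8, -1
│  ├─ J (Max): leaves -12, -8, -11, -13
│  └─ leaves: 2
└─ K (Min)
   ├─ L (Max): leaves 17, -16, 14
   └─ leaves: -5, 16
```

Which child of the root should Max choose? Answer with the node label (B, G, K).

B

C (Max): max(13, -14, -18, -13) = 13
D (Max): max(12, 6, -11, -7) = 12
E (Max): max(-4, 20, -1) = 20
F (Max): max(1, -12, -10, 14) = 14
B (Min): min(13, 12, 20, 14) = 12
H (Max): max(-2, 3, -4, -13) = 3
I (Max): max(-12, -8, -1) = -1
J (Max): max(-12, -8, -11, -13) = -8
G (Min): min(3, -1, -8, 2) = -8
L (Max): max(17, -16, 14) = 17
K (Min): min(17, -5, 16) = -5
Root (Max): max(12, -8, -5) = 12
Max picks the child with the highest value: B (value 12).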